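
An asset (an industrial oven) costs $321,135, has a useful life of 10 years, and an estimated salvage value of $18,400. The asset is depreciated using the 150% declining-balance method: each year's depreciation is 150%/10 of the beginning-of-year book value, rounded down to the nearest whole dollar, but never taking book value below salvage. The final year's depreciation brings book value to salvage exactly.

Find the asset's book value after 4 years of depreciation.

$167,636

Depreciable base = $321,135 − $18,400 = $302,735.
Year 1: ⌊$321,135 × 150%/10⌋ = $48,170. Book value $272,965.
Year 2: ⌊$272,965 × 150%/10⌋ = $40,944. Book value $232,021.
Year 3: ⌊$232,021 × 150%/10⌋ = $34,803. Book value $197,218.
Year 4: ⌊$197,218 × 150%/10⌋ = $29,582. Book value $167,636.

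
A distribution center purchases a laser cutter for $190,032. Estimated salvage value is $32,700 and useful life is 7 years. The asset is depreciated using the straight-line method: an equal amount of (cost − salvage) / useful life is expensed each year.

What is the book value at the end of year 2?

Depreciable base = $190,032 − $32,700 = $157,332.
Annual expense = $157,332 / 7 = $22,476.
End of year 1: book value $167,556.
End of year 2: book value $145,080.

$145,080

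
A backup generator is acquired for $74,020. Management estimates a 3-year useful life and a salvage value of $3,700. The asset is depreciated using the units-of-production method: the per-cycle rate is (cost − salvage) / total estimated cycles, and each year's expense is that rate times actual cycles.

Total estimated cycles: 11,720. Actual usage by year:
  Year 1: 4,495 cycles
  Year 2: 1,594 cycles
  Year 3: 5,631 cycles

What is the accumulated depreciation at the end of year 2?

Depreciable base = $74,020 − $3,700 = $70,320.
Rate = $70,320 / 11,720 cycles = $6 per cycle.
Year 1: 4,495 × $6 = $26,970. Book value $47,050.
Year 2: 1,594 × $6 = $9,564. Book value $37,486.
Accumulated through year 2 = $74,020 − $37,486 = $36,534.

$36,534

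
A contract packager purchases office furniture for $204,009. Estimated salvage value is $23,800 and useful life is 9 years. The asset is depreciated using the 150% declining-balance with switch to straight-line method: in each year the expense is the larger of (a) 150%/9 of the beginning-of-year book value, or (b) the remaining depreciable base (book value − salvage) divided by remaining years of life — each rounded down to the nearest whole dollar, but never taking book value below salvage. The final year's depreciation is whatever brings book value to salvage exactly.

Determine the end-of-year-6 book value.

Depreciable base = $204,009 − $23,800 = $180,209.
Year 1: DB = ⌊$204,009 × 150%/9⌋ = $34,001; SL = ⌊$180,209/9⌋ = $20,023 → take DB $34,001. Book value $170,008.
Year 2: DB = ⌊$170,008 × 150%/9⌋ = $28,334; SL = ⌊$146,208/8⌋ = $18,276 → take DB $28,334. Book value $141,674.
Year 3: DB = ⌊$141,674 × 150%/9⌋ = $23,612; SL = ⌊$117,874/7⌋ = $16,839 → take DB $23,612. Book value $118,062.
Year 4: DB = ⌊$118,062 × 150%/9⌋ = $19,677; SL = ⌊$94,262/6⌋ = $15,710 → take DB $19,677. Book value $98,385.
Year 5: DB = ⌊$98,385 × 150%/9⌋ = $16,397; SL = ⌊$74,585/5⌋ = $14,917 → take DB $16,397. Book value $81,988.
Year 6: DB = ⌊$81,988 × 150%/9⌋ = $13,664; SL = ⌊$58,188/4⌋ = $14,547 → take SL $14,547. Book value $67,441.

$67,441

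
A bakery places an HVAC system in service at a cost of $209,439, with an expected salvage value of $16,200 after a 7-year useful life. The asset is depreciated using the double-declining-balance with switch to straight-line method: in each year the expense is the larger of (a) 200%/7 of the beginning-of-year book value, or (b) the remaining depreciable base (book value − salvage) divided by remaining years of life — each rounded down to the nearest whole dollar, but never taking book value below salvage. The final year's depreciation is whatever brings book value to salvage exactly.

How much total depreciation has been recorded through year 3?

$133,111

Depreciable base = $209,439 − $16,200 = $193,239.
Year 1: DB = ⌊$209,439 × 200%/7⌋ = $59,839; SL = ⌊$193,239/7⌋ = $27,605 → take DB $59,839. Book value $149,600.
Year 2: DB = ⌊$149,600 × 200%/7⌋ = $42,742; SL = ⌊$133,400/6⌋ = $22,233 → take DB $42,742. Book value $106,858.
Year 3: DB = ⌊$106,858 × 200%/7⌋ = $30,530; SL = ⌊$90,658/5⌋ = $18,131 → take DB $30,530. Book value $76,328.
Accumulated through year 3 = $209,439 − $76,328 = $133,111.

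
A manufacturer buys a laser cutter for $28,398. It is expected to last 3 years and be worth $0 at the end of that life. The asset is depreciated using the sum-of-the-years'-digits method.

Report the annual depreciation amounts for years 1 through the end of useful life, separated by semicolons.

Depreciable base = $28,398 − $0 = $28,398.
Sum of the years' digits = 3+2+1 = 6.
Year 1: $28,398 × 3/6 = $14,199. Book value $14,199.
Year 2: $28,398 × 2/6 = $9,466. Book value $4,733.
Year 3: $28,398 × 1/6 = $4,733. Book value $0.

$14,199; $9,466; $4,733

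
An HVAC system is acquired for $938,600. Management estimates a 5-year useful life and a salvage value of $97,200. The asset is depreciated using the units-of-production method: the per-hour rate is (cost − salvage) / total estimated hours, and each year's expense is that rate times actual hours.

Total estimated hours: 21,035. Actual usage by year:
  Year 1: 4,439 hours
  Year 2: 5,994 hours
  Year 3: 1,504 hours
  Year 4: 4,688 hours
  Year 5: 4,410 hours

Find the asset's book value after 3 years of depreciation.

Depreciable base = $938,600 − $97,200 = $841,400.
Rate = $841,400 / 21,035 hours = $40 per hour.
Year 1: 4,439 × $40 = $177,560. Book value $761,040.
Year 2: 5,994 × $40 = $239,760. Book value $521,280.
Year 3: 1,504 × $40 = $60,160. Book value $461,120.

$461,120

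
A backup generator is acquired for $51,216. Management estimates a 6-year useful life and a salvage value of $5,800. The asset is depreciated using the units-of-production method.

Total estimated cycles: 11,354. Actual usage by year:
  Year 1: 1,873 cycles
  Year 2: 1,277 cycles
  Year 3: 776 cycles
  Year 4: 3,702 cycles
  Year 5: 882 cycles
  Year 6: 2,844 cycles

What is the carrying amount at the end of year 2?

$38,616

Depreciable base = $51,216 − $5,800 = $45,416.
Rate = $45,416 / 11,354 cycles = $4 per cycle.
Year 1: 1,873 × $4 = $7,492. Book value $43,724.
Year 2: 1,277 × $4 = $5,108. Book value $38,616.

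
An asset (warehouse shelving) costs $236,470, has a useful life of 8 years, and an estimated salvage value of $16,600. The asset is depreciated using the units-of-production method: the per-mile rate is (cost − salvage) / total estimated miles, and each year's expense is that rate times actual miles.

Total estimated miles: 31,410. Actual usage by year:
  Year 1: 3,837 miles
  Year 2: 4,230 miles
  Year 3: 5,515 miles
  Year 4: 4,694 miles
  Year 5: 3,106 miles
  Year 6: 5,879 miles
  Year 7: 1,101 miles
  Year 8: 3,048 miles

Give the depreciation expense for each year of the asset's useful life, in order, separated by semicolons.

$26,859; $29,610; $38,605; $32,858; $21,742; $41,153; $7,707; $21,336

Depreciable base = $236,470 − $16,600 = $219,870.
Rate = $219,870 / 31,410 miles = $7 per mile.
Year 1: 3,837 × $7 = $26,859. Book value $209,611.
Year 2: 4,230 × $7 = $29,610. Book value $180,001.
Year 3: 5,515 × $7 = $38,605. Book value $141,396.
Year 4: 4,694 × $7 = $32,858. Book value $108,538.
Year 5: 3,106 × $7 = $21,742. Book value $86,796.
Year 6: 5,879 × $7 = $41,153. Book value $45,643.
Year 7: 1,101 × $7 = $7,707. Book value $37,936.
Year 8: 3,048 × $7 = $21,336. Book value $16,600.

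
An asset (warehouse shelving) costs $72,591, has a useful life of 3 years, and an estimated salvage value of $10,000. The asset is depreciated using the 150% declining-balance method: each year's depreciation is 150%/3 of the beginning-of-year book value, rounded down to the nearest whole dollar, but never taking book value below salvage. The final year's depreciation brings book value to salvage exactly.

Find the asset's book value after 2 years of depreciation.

Depreciable base = $72,591 − $10,000 = $62,591.
Year 1: ⌊$72,591 × 150%/3⌋ = $36,295. Book value $36,296.
Year 2: ⌊$36,296 × 150%/3⌋ = $18,148. Book value $18,148.

$18,148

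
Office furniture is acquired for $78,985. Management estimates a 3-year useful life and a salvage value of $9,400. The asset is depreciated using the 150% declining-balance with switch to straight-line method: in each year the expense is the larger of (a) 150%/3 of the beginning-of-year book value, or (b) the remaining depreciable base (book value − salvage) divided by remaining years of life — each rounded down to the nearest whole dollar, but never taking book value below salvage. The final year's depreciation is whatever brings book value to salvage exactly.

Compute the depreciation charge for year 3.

Depreciable base = $78,985 − $9,400 = $69,585.
Year 1: DB = ⌊$78,985 × 150%/3⌋ = $39,492; SL = ⌊$69,585/3⌋ = $23,195 → take DB $39,492. Book value $39,493.
Year 2: DB = ⌊$39,493 × 150%/3⌋ = $19,746; SL = ⌊$30,093/2⌋ = $15,046 → take DB $19,746. Book value $19,747.
Year 3 (final): $19,747 − $9,400 = $10,347. Book value $9,400.

$10,347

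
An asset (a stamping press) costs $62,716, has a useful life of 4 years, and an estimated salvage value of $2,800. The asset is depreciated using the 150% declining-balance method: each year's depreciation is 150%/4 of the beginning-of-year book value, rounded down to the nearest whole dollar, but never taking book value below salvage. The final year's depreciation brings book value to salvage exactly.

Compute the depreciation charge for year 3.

$9,187

Depreciable base = $62,716 − $2,800 = $59,916.
Year 1: ⌊$62,716 × 150%/4⌋ = $23,518. Book value $39,198.
Year 2: ⌊$39,198 × 150%/4⌋ = $14,699. Book value $24,499.
Year 3: ⌊$24,499 × 150%/4⌋ = $9,187. Book value $15,312.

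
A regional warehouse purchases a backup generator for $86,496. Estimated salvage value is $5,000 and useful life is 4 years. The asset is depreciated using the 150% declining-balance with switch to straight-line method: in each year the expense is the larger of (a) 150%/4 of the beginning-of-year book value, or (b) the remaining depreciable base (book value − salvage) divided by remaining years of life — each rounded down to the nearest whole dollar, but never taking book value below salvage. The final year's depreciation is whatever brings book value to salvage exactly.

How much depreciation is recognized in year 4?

Depreciable base = $86,496 − $5,000 = $81,496.
Year 1: DB = ⌊$86,496 × 150%/4⌋ = $32,436; SL = ⌊$81,496/4⌋ = $20,374 → take DB $32,436. Book value $54,060.
Year 2: DB = ⌊$54,060 × 150%/4⌋ = $20,272; SL = ⌊$49,060/3⌋ = $16,353 → take DB $20,272. Book value $33,788.
Year 3: DB = ⌊$33,788 × 150%/4⌋ = $12,670; SL = ⌊$28,788/2⌋ = $14,394 → take SL $14,394. Book value $19,394.
Year 4 (final): $19,394 − $5,000 = $14,394. Book value $5,000.

$14,394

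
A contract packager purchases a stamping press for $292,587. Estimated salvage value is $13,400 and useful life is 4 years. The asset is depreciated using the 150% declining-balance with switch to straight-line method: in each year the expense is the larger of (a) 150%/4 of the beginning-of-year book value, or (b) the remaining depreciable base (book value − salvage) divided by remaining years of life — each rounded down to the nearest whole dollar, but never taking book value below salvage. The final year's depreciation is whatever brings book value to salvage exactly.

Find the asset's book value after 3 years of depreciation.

$63,846

Depreciable base = $292,587 − $13,400 = $279,187.
Year 1: DB = ⌊$292,587 × 150%/4⌋ = $109,720; SL = ⌊$279,187/4⌋ = $69,796 → take DB $109,720. Book value $182,867.
Year 2: DB = ⌊$182,867 × 150%/4⌋ = $68,575; SL = ⌊$169,467/3⌋ = $56,489 → take DB $68,575. Book value $114,292.
Year 3: DB = ⌊$114,292 × 150%/4⌋ = $42,859; SL = ⌊$100,892/2⌋ = $50,446 → take SL $50,446. Book value $63,846.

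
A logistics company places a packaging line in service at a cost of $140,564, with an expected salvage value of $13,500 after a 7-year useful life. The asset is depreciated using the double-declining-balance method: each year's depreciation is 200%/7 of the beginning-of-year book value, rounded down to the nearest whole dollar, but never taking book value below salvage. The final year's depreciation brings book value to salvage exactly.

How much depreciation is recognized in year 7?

Depreciable base = $140,564 − $13,500 = $127,064.
Year 1: ⌊$140,564 × 200%/7⌋ = $40,161. Book value $100,403.
Year 2: ⌊$100,403 × 200%/7⌋ = $28,686. Book value $71,717.
Year 3: ⌊$71,717 × 200%/7⌋ = $20,490. Book value $51,227.
Year 4: ⌊$51,227 × 200%/7⌋ = $14,636. Book value $36,591.
Year 5: ⌊$36,591 × 200%/7⌋ = $10,454. Book value $26,137.
Year 6: ⌊$26,137 × 200%/7⌋ = $7,467. Book value $18,670.
Year 7 (final): $18,670 − $13,500 = $5,170. Book value $13,500.

$5,170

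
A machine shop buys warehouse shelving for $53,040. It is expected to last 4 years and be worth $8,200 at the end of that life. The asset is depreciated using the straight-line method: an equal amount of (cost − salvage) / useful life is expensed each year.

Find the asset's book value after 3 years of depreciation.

$19,410

Depreciable base = $53,040 − $8,200 = $44,840.
Annual expense = $44,840 / 4 = $11,210.
End of year 1: book value $41,830.
End of year 2: book value $30,620.
End of year 3: book value $19,410.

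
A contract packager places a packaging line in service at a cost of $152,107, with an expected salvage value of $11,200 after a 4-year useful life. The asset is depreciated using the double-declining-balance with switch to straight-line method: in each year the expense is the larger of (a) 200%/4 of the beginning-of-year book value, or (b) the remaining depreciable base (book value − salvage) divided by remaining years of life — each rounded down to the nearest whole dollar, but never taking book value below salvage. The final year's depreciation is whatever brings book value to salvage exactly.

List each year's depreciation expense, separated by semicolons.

Depreciable base = $152,107 − $11,200 = $140,907.
Year 1: DB = ⌊$152,107 × 200%/4⌋ = $76,053; SL = ⌊$140,907/4⌋ = $35,226 → take DB $76,053. Book value $76,054.
Year 2: DB = ⌊$76,054 × 200%/4⌋ = $38,027; SL = ⌊$64,854/3⌋ = $21,618 → take DB $38,027. Book value $38,027.
Year 3: DB = ⌊$38,027 × 200%/4⌋ = $19,013; SL = ⌊$26,827/2⌋ = $13,413 → take DB $19,013. Book value $19,014.
Year 4 (final): $19,014 − $11,200 = $7,814. Book value $11,200.

$76,053; $38,027; $19,013; $7,814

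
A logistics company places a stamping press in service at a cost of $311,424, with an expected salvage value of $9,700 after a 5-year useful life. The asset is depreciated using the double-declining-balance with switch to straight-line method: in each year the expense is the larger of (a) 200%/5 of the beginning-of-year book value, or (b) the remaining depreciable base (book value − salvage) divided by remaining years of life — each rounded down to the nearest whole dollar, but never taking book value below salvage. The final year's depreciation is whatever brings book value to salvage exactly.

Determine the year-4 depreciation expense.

Depreciable base = $311,424 − $9,700 = $301,724.
Year 1: DB = ⌊$311,424 × 200%/5⌋ = $124,569; SL = ⌊$301,724/5⌋ = $60,344 → take DB $124,569. Book value $186,855.
Year 2: DB = ⌊$186,855 × 200%/5⌋ = $74,742; SL = ⌊$177,155/4⌋ = $44,288 → take DB $74,742. Book value $112,113.
Year 3: DB = ⌊$112,113 × 200%/5⌋ = $44,845; SL = ⌊$102,413/3⌋ = $34,137 → take DB $44,845. Book value $67,268.
Year 4: DB = ⌊$67,268 × 200%/5⌋ = $26,907; SL = ⌊$57,568/2⌋ = $28,784 → take SL $28,784. Book value $38,484.

$28,784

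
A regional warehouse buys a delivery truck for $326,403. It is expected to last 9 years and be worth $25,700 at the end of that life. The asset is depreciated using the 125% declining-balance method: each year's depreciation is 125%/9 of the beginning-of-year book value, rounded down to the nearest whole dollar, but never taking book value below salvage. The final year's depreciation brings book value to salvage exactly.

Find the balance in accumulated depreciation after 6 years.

Depreciable base = $326,403 − $25,700 = $300,703.
Year 1: ⌊$326,403 × 125%/9⌋ = $45,333. Book value $281,070.
Year 2: ⌊$281,070 × 125%/9⌋ = $39,037. Book value $242,033.
Year 3: ⌊$242,033 × 125%/9⌋ = $33,615. Book value $208,418.
Year 4: ⌊$208,418 × 125%/9⌋ = $28,946. Book value $179,472.
Year 5: ⌊$179,472 × 125%/9⌋ = $24,926. Book value $154,546.
Year 6: ⌊$154,546 × 125%/9⌋ = $21,464. Book value $133,082.
Accumulated through year 6 = $326,403 − $133,082 = $193,321.

$193,321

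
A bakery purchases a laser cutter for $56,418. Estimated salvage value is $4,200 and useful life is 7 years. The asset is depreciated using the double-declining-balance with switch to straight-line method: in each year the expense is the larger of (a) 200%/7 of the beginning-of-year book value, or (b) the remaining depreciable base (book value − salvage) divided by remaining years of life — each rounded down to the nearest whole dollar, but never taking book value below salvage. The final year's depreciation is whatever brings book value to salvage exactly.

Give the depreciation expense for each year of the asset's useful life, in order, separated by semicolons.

$16,119; $11,514; $8,224; $5,874; $4,196; $3,145; $3,146

Depreciable base = $56,418 − $4,200 = $52,218.
Year 1: DB = ⌊$56,418 × 200%/7⌋ = $16,119; SL = ⌊$52,218/7⌋ = $7,459 → take DB $16,119. Book value $40,299.
Year 2: DB = ⌊$40,299 × 200%/7⌋ = $11,514; SL = ⌊$36,099/6⌋ = $6,016 → take DB $11,514. Book value $28,785.
Year 3: DB = ⌊$28,785 × 200%/7⌋ = $8,224; SL = ⌊$24,585/5⌋ = $4,917 → take DB $8,224. Book value $20,561.
Year 4: DB = ⌊$20,561 × 200%/7⌋ = $5,874; SL = ⌊$16,361/4⌋ = $4,090 → take DB $5,874. Book value $14,687.
Year 5: DB = ⌊$14,687 × 200%/7⌋ = $4,196; SL = ⌊$10,487/3⌋ = $3,495 → take DB $4,196. Book value $10,491.
Year 6: DB = ⌊$10,491 × 200%/7⌋ = $2,997; SL = ⌊$6,291/2⌋ = $3,145 → take SL $3,145. Book value $7,346.
Year 7 (final): $7,346 − $4,200 = $3,146. Book value $4,200.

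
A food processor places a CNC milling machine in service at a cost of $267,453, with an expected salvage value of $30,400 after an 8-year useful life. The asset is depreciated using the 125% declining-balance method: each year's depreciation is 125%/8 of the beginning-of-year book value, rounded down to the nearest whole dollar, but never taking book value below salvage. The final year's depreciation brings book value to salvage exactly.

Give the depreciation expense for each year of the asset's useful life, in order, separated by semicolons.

$41,789; $35,260; $29,750; $25,102; $21,180; $17,870; $15,078; $51,024

Depreciable base = $267,453 − $30,400 = $237,053.
Year 1: ⌊$267,453 × 125%/8⌋ = $41,789. Book value $225,664.
Year 2: ⌊$225,664 × 125%/8⌋ = $35,260. Book value $190,404.
Year 3: ⌊$190,404 × 125%/8⌋ = $29,750. Book value $160,654.
Year 4: ⌊$160,654 × 125%/8⌋ = $25,102. Book value $135,552.
Year 5: ⌊$135,552 × 125%/8⌋ = $21,180. Book value $114,372.
Year 6: ⌊$114,372 × 125%/8⌋ = $17,870. Book value $96,502.
Year 7: ⌊$96,502 × 125%/8⌋ = $15,078. Book value $81,424.
Year 8 (final): $81,424 − $30,400 = $51,024. Book value $30,400.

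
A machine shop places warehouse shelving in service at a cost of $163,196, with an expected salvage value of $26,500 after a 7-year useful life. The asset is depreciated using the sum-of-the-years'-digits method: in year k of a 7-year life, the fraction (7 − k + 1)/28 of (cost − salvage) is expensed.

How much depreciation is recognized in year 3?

Depreciable base = $163,196 − $26,500 = $136,696.
Sum of the years' digits = 7+6+5+4+3+2+1 = 28.
Year 1: $136,696 × 7/28 = $34,174. Book value $129,022.
Year 2: $136,696 × 6/28 = $29,292. Book value $99,730.
Year 3: $136,696 × 5/28 = $24,410. Book value $75,320.

$24,410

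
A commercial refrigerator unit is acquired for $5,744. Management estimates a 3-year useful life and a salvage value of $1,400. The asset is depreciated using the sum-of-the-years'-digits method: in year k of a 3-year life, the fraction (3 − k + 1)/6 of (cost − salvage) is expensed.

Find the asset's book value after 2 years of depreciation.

$2,124

Depreciable base = $5,744 − $1,400 = $4,344.
Sum of the years' digits = 3+2+1 = 6.
Year 1: $4,344 × 3/6 = $2,172. Book value $3,572.
Year 2: $4,344 × 2/6 = $1,448. Book value $2,124.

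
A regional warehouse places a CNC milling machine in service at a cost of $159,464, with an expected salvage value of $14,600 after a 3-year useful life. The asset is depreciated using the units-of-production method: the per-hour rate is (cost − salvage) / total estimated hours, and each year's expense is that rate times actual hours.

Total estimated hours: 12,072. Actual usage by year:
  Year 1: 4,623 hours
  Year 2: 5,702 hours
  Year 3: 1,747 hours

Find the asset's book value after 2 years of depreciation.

$35,564

Depreciable base = $159,464 − $14,600 = $144,864.
Rate = $144,864 / 12,072 hours = $12 per hour.
Year 1: 4,623 × $12 = $55,476. Book value $103,988.
Year 2: 5,702 × $12 = $68,424. Book value $35,564.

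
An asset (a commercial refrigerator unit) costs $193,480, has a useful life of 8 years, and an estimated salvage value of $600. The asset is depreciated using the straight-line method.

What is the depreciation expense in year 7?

Depreciable base = $193,480 − $600 = $192,880.
Annual expense = $192,880 / 8 = $24,110.

$24,110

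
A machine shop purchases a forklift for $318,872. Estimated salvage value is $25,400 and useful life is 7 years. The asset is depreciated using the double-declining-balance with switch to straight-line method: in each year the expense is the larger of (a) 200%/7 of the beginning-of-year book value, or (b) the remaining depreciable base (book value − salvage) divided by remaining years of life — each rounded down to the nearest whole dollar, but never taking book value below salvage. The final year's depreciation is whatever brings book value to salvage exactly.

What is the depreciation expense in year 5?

$23,716

Depreciable base = $318,872 − $25,400 = $293,472.
Year 1: DB = ⌊$318,872 × 200%/7⌋ = $91,106; SL = ⌊$293,472/7⌋ = $41,924 → take DB $91,106. Book value $227,766.
Year 2: DB = ⌊$227,766 × 200%/7⌋ = $65,076; SL = ⌊$202,366/6⌋ = $33,727 → take DB $65,076. Book value $162,690.
Year 3: DB = ⌊$162,690 × 200%/7⌋ = $46,482; SL = ⌊$137,290/5⌋ = $27,458 → take DB $46,482. Book value $116,208.
Year 4: DB = ⌊$116,208 × 200%/7⌋ = $33,202; SL = ⌊$90,808/4⌋ = $22,702 → take DB $33,202. Book value $83,006.
Year 5: DB = ⌊$83,006 × 200%/7⌋ = $23,716; SL = ⌊$57,606/3⌋ = $19,202 → take DB $23,716. Book value $59,290.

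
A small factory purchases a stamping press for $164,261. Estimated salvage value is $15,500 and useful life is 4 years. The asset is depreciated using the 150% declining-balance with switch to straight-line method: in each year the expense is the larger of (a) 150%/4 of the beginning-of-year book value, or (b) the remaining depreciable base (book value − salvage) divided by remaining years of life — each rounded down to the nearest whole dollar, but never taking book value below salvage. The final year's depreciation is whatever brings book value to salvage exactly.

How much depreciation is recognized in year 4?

Depreciable base = $164,261 − $15,500 = $148,761.
Year 1: DB = ⌊$164,261 × 150%/4⌋ = $61,597; SL = ⌊$148,761/4⌋ = $37,190 → take DB $61,597. Book value $102,664.
Year 2: DB = ⌊$102,664 × 150%/4⌋ = $38,499; SL = ⌊$87,164/3⌋ = $29,054 → take DB $38,499. Book value $64,165.
Year 3: DB = ⌊$64,165 × 150%/4⌋ = $24,061; SL = ⌊$48,665/2⌋ = $24,332 → take SL $24,332. Book value $39,833.
Year 4 (final): $39,833 − $15,500 = $24,333. Book value $15,500.

$24,333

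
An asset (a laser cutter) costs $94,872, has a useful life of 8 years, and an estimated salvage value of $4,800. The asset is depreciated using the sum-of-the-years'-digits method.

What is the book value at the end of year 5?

$19,812

Depreciable base = $94,872 − $4,800 = $90,072.
Sum of the years' digits = 8+7+6+5+4+3+2+1 = 36.
Year 1: $90,072 × 8/36 = $20,016. Book value $74,856.
Year 2: $90,072 × 7/36 = $17,514. Book value $57,342.
Year 3: $90,072 × 6/36 = $15,012. Book value $42,330.
Year 4: $90,072 × 5/36 = $12,510. Book value $29,820.
Year 5: $90,072 × 4/36 = $10,008. Book value $19,812.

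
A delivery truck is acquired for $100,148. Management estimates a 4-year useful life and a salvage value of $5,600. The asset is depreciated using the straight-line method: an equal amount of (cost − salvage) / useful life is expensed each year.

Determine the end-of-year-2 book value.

$52,874

Depreciable base = $100,148 − $5,600 = $94,548.
Annual expense = $94,548 / 4 = $23,637.
End of year 1: book value $76,511.
End of year 2: book value $52,874.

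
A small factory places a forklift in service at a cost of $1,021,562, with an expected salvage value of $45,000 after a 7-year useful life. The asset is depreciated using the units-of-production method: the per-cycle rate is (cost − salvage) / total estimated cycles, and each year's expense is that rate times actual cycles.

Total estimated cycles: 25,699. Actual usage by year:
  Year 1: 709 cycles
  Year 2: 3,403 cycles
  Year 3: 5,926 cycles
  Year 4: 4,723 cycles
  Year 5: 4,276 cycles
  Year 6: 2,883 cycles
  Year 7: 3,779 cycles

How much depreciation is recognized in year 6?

Depreciable base = $1,021,562 − $45,000 = $976,562.
Rate = $976,562 / 25,699 cycles = $38 per cycle.
Year 1: 709 × $38 = $26,942. Book value $994,620.
Year 2: 3,403 × $38 = $129,314. Book value $865,306.
Year 3: 5,926 × $38 = $225,188. Book value $640,118.
Year 4: 4,723 × $38 = $179,474. Book value $460,644.
Year 5: 4,276 × $38 = $162,488. Book value $298,156.
Year 6: 2,883 × $38 = $109,554. Book value $188,602.

$109,554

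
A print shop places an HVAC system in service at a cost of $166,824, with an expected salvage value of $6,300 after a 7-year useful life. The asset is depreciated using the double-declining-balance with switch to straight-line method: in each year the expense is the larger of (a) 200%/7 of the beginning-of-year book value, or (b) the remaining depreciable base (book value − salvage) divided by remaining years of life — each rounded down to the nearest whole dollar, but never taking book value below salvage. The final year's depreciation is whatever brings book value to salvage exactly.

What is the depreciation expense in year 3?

Depreciable base = $166,824 − $6,300 = $160,524.
Year 1: DB = ⌊$166,824 × 200%/7⌋ = $47,664; SL = ⌊$160,524/7⌋ = $22,932 → take DB $47,664. Book value $119,160.
Year 2: DB = ⌊$119,160 × 200%/7⌋ = $34,045; SL = ⌊$112,860/6⌋ = $18,810 → take DB $34,045. Book value $85,115.
Year 3: DB = ⌊$85,115 × 200%/7⌋ = $24,318; SL = ⌊$78,815/5⌋ = $15,763 → take DB $24,318. Book value $60,797.

$24,318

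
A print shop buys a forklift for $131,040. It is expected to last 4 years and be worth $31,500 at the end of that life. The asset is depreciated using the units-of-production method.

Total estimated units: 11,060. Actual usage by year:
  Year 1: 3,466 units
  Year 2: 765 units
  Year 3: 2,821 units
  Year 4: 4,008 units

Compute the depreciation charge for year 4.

$36,072

Depreciable base = $131,040 − $31,500 = $99,540.
Rate = $99,540 / 11,060 units = $9 per unit.
Year 1: 3,466 × $9 = $31,194. Book value $99,846.
Year 2: 765 × $9 = $6,885. Book value $92,961.
Year 3: 2,821 × $9 = $25,389. Book value $67,572.
Year 4: 4,008 × $9 = $36,072. Book value $31,500.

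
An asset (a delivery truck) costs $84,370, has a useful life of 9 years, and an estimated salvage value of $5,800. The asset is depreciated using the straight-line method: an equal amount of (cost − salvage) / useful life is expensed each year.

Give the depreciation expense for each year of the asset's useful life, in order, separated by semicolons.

$8,730; $8,730; $8,730; $8,730; $8,730; $8,730; $8,730; $8,730; $8,730

Depreciable base = $84,370 − $5,800 = $78,570.
Annual expense = $78,570 / 9 = $8,730.
End of year 1: book value $75,640.
End of year 2: book value $66,910.
End of year 3: book value $58,180.
End of year 4: book value $49,450.
End of year 5: book value $40,720.
End of year 6: book value $31,990.
End of year 7: book value $23,260.
End of year 8: book value $14,530.
End of year 9: book value $5,800.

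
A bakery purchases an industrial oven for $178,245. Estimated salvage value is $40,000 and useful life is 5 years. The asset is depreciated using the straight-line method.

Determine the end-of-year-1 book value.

$150,596

Depreciable base = $178,245 − $40,000 = $138,245.
Annual expense = $138,245 / 5 = $27,649.
End of year 1: book value $150,596.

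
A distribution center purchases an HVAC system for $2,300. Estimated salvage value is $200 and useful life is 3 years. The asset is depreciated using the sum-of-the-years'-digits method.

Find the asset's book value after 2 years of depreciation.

Depreciable base = $2,300 − $200 = $2,100.
Sum of the years' digits = 3+2+1 = 6.
Year 1: $2,100 × 3/6 = $1,050. Book value $1,250.
Year 2: $2,100 × 2/6 = $700. Book value $550.

$550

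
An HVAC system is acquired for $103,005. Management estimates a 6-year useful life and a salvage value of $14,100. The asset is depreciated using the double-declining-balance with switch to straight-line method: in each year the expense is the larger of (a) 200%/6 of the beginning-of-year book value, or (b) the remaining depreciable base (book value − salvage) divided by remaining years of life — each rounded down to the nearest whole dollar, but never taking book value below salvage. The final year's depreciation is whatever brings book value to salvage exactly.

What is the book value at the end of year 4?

Depreciable base = $103,005 − $14,100 = $88,905.
Year 1: DB = ⌊$103,005 × 200%/6⌋ = $34,335; SL = ⌊$88,905/6⌋ = $14,817 → take DB $34,335. Book value $68,670.
Year 2: DB = ⌊$68,670 × 200%/6⌋ = $22,890; SL = ⌊$54,570/5⌋ = $10,914 → take DB $22,890. Book value $45,780.
Year 3: DB = ⌊$45,780 × 200%/6⌋ = $15,260; SL = ⌊$31,680/4⌋ = $7,920 → take DB $15,260. Book value $30,520.
Year 4: DB = ⌊$30,520 × 200%/6⌋ = $10,173; SL = ⌊$16,420/3⌋ = $5,473 → take DB $10,173. Book value $20,347.

$20,347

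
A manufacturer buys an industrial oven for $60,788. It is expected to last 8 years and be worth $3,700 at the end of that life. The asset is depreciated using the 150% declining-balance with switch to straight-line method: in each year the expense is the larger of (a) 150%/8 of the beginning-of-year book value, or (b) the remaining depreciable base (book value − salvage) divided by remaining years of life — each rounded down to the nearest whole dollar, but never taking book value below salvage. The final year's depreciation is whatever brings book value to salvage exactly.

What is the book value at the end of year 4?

Depreciable base = $60,788 − $3,700 = $57,088.
Year 1: DB = ⌊$60,788 × 150%/8⌋ = $11,397; SL = ⌊$57,088/8⌋ = $7,136 → take DB $11,397. Book value $49,391.
Year 2: DB = ⌊$49,391 × 150%/8⌋ = $9,260; SL = ⌊$45,691/7⌋ = $6,527 → take DB $9,260. Book value $40,131.
Year 3: DB = ⌊$40,131 × 150%/8⌋ = $7,524; SL = ⌊$36,431/6⌋ = $6,071 → take DB $7,524. Book value $32,607.
Year 4: DB = ⌊$32,607 × 150%/8⌋ = $6,113; SL = ⌊$28,907/5⌋ = $5,781 → take DB $6,113. Book value $26,494.

$26,494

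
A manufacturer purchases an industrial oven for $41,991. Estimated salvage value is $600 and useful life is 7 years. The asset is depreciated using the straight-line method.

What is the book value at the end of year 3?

Depreciable base = $41,991 − $600 = $41,391.
Annual expense = $41,391 / 7 = $5,913.
End of year 1: book value $36,078.
End of year 2: book value $30,165.
End of year 3: book value $24,252.

$24,252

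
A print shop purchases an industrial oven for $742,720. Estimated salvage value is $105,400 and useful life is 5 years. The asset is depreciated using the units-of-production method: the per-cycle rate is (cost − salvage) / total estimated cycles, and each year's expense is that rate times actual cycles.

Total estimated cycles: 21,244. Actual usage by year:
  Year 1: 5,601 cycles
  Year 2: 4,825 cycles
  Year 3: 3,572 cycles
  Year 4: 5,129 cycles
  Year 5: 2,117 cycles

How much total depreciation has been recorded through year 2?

$312,780

Depreciable base = $742,720 − $105,400 = $637,320.
Rate = $637,320 / 21,244 cycles = $30 per cycle.
Year 1: 5,601 × $30 = $168,030. Book value $574,690.
Year 2: 4,825 × $30 = $144,750. Book value $429,940.
Accumulated through year 2 = $742,720 − $429,940 = $312,780.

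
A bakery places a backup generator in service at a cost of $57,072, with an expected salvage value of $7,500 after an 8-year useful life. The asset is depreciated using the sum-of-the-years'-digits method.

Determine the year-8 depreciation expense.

$1,377

Depreciable base = $57,072 − $7,500 = $49,572.
Sum of the years' digits = 8+7+6+5+4+3+2+1 = 36.
Year 1: $49,572 × 8/36 = $11,016. Book value $46,056.
Year 2: $49,572 × 7/36 = $9,639. Book value $36,417.
Year 3: $49,572 × 6/36 = $8,262. Book value $28,155.
Year 4: $49,572 × 5/36 = $6,885. Book value $21,270.
Year 5: $49,572 × 4/36 = $5,508. Book value $15,762.
Year 6: $49,572 × 3/36 = $4,131. Book value $11,631.
Year 7: $49,572 × 2/36 = $2,754. Book value $8,877.
Year 8: $49,572 × 1/36 = $1,377. Book value $7,500.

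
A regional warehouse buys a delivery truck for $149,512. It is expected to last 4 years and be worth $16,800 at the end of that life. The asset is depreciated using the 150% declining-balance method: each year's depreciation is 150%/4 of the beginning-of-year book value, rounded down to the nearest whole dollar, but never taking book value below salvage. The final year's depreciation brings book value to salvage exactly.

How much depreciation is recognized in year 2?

$35,041

Depreciable base = $149,512 − $16,800 = $132,712.
Year 1: ⌊$149,512 × 150%/4⌋ = $56,067. Book value $93,445.
Year 2: ⌊$93,445 × 150%/4⌋ = $35,041. Book value $58,404.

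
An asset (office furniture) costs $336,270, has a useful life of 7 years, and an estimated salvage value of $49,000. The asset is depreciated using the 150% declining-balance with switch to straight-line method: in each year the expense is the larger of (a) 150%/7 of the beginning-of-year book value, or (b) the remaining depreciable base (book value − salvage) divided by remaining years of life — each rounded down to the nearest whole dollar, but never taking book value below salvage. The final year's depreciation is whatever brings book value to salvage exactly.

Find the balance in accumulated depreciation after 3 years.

$173,158

Depreciable base = $336,270 − $49,000 = $287,270.
Year 1: DB = ⌊$336,270 × 150%/7⌋ = $72,057; SL = ⌊$287,270/7⌋ = $41,038 → take DB $72,057. Book value $264,213.
Year 2: DB = ⌊$264,213 × 150%/7⌋ = $56,617; SL = ⌊$215,213/6⌋ = $35,868 → take DB $56,617. Book value $207,596.
Year 3: DB = ⌊$207,596 × 150%/7⌋ = $44,484; SL = ⌊$158,596/5⌋ = $31,719 → take DB $44,484. Book value $163,112.
Accumulated through year 3 = $336,270 − $163,112 = $173,158.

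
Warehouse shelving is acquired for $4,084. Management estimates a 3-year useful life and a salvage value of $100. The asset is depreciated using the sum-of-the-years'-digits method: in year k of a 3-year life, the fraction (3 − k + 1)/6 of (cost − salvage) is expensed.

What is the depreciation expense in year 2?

Depreciable base = $4,084 − $100 = $3,984.
Sum of the years' digits = 3+2+1 = 6.
Year 1: $3,984 × 3/6 = $1,992. Book value $2,092.
Year 2: $3,984 × 2/6 = $1,328. Book value $764.

$1,328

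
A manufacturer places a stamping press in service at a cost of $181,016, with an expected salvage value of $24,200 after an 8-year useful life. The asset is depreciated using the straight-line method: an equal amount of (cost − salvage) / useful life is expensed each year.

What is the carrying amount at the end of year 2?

$141,812

Depreciable base = $181,016 − $24,200 = $156,816.
Annual expense = $156,816 / 8 = $19,602.
End of year 1: book value $161,414.
End of year 2: book value $141,812.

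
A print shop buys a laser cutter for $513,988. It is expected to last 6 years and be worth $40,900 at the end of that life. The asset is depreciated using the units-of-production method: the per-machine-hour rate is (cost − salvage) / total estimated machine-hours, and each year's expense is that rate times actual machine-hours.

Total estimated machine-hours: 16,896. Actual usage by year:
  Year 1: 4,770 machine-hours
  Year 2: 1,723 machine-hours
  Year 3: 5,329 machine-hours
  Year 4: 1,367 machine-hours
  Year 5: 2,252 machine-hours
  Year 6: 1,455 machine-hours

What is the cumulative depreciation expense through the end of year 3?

Depreciable base = $513,988 − $40,900 = $473,088.
Rate = $473,088 / 16,896 machine-hours = $28 per machine-hour.
Year 1: 4,770 × $28 = $133,560. Book value $380,428.
Year 2: 1,723 × $28 = $48,244. Book value $332,184.
Year 3: 5,329 × $28 = $149,212. Book value $182,972.
Accumulated through year 3 = $513,988 − $182,972 = $331,016.

$331,016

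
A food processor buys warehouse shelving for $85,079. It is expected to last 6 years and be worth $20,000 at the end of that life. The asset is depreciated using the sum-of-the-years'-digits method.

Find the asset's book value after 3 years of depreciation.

Depreciable base = $85,079 − $20,000 = $65,079.
Sum of the years' digits = 6+5+4+3+2+1 = 21.
Year 1: $65,079 × 6/21 = $18,594. Book value $66,485.
Year 2: $65,079 × 5/21 = $15,495. Book value $50,990.
Year 3: $65,079 × 4/21 = $12,396. Book value $38,594.

$38,594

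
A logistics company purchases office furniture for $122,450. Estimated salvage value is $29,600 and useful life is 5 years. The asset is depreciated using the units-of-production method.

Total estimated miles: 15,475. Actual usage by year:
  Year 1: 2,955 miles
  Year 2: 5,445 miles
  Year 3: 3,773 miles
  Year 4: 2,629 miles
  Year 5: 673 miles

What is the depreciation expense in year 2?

$32,670

Depreciable base = $122,450 − $29,600 = $92,850.
Rate = $92,850 / 15,475 miles = $6 per mile.
Year 1: 2,955 × $6 = $17,730. Book value $104,720.
Year 2: 5,445 × $6 = $32,670. Book value $72,050.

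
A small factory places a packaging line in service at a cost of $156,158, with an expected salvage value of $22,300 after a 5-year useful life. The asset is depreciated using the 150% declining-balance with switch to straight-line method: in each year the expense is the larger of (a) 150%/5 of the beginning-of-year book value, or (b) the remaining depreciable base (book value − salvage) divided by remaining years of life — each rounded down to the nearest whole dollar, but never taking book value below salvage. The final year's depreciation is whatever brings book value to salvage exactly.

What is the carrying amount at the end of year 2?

Depreciable base = $156,158 − $22,300 = $133,858.
Year 1: DB = ⌊$156,158 × 150%/5⌋ = $46,847; SL = ⌊$133,858/5⌋ = $26,771 → take DB $46,847. Book value $109,311.
Year 2: DB = ⌊$109,311 × 150%/5⌋ = $32,793; SL = ⌊$87,011/4⌋ = $21,752 → take DB $32,793. Book value $76,518.

$76,518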